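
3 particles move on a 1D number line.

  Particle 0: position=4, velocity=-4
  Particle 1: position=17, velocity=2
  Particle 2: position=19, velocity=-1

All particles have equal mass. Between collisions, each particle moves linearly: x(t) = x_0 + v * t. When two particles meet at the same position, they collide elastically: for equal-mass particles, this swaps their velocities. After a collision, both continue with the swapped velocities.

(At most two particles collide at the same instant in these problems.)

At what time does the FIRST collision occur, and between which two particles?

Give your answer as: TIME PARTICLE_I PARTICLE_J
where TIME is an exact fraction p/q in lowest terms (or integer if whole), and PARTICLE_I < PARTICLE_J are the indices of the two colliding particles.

Pair (0,1): pos 4,17 vel -4,2 -> not approaching (rel speed -6 <= 0)
Pair (1,2): pos 17,19 vel 2,-1 -> gap=2, closing at 3/unit, collide at t=2/3
Earliest collision: t=2/3 between 1 and 2

Answer: 2/3 1 2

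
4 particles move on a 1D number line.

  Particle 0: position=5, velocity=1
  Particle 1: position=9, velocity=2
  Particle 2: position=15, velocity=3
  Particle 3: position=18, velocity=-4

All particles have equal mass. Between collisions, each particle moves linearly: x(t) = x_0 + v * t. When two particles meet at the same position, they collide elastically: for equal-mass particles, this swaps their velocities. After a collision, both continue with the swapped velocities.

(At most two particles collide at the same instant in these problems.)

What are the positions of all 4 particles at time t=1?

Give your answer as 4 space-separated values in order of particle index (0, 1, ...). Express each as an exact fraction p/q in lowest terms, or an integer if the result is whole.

Collision at t=3/7: particles 2 and 3 swap velocities; positions: p0=38/7 p1=69/7 p2=114/7 p3=114/7; velocities now: v0=1 v1=2 v2=-4 v3=3
Advance to t=1 (no further collisions before then); velocities: v0=1 v1=2 v2=-4 v3=3; positions = 6 11 14 18

Answer: 6 11 14 18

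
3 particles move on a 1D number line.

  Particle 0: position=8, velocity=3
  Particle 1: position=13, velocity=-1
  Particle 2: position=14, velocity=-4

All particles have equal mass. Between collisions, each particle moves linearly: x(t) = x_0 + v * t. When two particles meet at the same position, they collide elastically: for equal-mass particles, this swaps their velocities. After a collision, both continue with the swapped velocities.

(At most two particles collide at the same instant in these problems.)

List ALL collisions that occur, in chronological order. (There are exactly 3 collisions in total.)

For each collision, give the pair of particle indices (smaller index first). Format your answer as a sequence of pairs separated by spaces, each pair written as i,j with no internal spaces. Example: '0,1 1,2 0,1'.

Answer: 1,2 0,1 1,2

Derivation:
Collision at t=1/3: particles 1 and 2 swap velocities; positions: p0=9 p1=38/3 p2=38/3; velocities now: v0=3 v1=-4 v2=-1
Collision at t=6/7: particles 0 and 1 swap velocities; positions: p0=74/7 p1=74/7 p2=85/7; velocities now: v0=-4 v1=3 v2=-1
Collision at t=5/4: particles 1 and 2 swap velocities; positions: p0=9 p1=47/4 p2=47/4; velocities now: v0=-4 v1=-1 v2=3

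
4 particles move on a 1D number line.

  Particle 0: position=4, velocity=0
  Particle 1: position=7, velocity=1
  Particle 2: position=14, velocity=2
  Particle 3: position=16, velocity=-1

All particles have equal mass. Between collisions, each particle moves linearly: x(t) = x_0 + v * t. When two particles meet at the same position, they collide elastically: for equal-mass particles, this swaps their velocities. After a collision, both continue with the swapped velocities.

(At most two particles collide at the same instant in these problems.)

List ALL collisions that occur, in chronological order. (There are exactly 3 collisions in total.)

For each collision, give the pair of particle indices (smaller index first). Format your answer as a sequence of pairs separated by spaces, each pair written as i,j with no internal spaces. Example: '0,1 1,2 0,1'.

Collision at t=2/3: particles 2 and 3 swap velocities; positions: p0=4 p1=23/3 p2=46/3 p3=46/3; velocities now: v0=0 v1=1 v2=-1 v3=2
Collision at t=9/2: particles 1 and 2 swap velocities; positions: p0=4 p1=23/2 p2=23/2 p3=23; velocities now: v0=0 v1=-1 v2=1 v3=2
Collision at t=12: particles 0 and 1 swap velocities; positions: p0=4 p1=4 p2=19 p3=38; velocities now: v0=-1 v1=0 v2=1 v3=2

Answer: 2,3 1,2 0,1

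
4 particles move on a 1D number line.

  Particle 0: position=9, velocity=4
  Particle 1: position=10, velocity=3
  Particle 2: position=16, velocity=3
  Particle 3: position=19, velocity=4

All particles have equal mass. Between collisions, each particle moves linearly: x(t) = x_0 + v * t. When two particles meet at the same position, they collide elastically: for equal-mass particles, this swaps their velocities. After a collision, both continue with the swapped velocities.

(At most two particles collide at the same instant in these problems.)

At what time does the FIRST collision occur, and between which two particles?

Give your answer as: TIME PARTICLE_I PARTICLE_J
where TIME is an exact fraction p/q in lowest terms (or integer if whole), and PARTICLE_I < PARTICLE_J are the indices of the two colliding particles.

Answer: 1 0 1

Derivation:
Pair (0,1): pos 9,10 vel 4,3 -> gap=1, closing at 1/unit, collide at t=1
Pair (1,2): pos 10,16 vel 3,3 -> not approaching (rel speed 0 <= 0)
Pair (2,3): pos 16,19 vel 3,4 -> not approaching (rel speed -1 <= 0)
Earliest collision: t=1 between 0 and 1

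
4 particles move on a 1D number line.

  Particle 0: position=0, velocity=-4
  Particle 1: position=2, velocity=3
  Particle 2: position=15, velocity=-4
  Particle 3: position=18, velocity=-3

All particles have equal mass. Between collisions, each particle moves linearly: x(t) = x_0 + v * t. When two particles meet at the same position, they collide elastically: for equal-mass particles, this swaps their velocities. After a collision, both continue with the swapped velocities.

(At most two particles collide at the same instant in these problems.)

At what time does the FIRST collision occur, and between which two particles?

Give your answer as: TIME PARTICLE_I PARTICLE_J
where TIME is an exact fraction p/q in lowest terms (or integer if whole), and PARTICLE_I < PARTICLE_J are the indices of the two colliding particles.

Answer: 13/7 1 2

Derivation:
Pair (0,1): pos 0,2 vel -4,3 -> not approaching (rel speed -7 <= 0)
Pair (1,2): pos 2,15 vel 3,-4 -> gap=13, closing at 7/unit, collide at t=13/7
Pair (2,3): pos 15,18 vel -4,-3 -> not approaching (rel speed -1 <= 0)
Earliest collision: t=13/7 between 1 and 2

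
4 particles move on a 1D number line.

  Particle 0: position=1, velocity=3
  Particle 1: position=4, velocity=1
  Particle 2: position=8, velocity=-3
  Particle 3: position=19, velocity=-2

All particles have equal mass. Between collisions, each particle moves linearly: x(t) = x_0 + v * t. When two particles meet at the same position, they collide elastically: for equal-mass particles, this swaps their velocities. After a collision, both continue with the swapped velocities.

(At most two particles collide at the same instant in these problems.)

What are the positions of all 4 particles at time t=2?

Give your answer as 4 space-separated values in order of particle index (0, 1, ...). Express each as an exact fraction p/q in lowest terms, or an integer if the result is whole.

Answer: 2 6 7 15

Derivation:
Collision at t=1: particles 1 and 2 swap velocities; positions: p0=4 p1=5 p2=5 p3=17; velocities now: v0=3 v1=-3 v2=1 v3=-2
Collision at t=7/6: particles 0 and 1 swap velocities; positions: p0=9/2 p1=9/2 p2=31/6 p3=50/3; velocities now: v0=-3 v1=3 v2=1 v3=-2
Collision at t=3/2: particles 1 and 2 swap velocities; positions: p0=7/2 p1=11/2 p2=11/2 p3=16; velocities now: v0=-3 v1=1 v2=3 v3=-2
Advance to t=2 (no further collisions before then); velocities: v0=-3 v1=1 v2=3 v3=-2; positions = 2 6 7 15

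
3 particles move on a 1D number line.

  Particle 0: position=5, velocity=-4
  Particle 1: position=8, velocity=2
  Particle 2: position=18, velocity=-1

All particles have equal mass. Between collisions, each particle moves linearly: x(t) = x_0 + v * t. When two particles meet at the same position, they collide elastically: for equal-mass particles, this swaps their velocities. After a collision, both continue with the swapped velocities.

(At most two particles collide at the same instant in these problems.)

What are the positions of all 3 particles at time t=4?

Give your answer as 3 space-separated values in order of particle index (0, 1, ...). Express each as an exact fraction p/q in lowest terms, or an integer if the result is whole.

Answer: -11 14 16

Derivation:
Collision at t=10/3: particles 1 and 2 swap velocities; positions: p0=-25/3 p1=44/3 p2=44/3; velocities now: v0=-4 v1=-1 v2=2
Advance to t=4 (no further collisions before then); velocities: v0=-4 v1=-1 v2=2; positions = -11 14 16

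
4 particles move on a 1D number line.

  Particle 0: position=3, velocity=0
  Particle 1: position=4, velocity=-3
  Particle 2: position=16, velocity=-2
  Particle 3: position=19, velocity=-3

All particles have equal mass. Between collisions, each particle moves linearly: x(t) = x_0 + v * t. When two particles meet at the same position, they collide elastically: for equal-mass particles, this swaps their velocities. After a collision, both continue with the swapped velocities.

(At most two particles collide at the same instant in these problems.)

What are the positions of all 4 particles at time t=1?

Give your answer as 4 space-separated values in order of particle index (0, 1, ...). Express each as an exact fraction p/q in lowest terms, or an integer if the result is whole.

Collision at t=1/3: particles 0 and 1 swap velocities; positions: p0=3 p1=3 p2=46/3 p3=18; velocities now: v0=-3 v1=0 v2=-2 v3=-3
Advance to t=1 (no further collisions before then); velocities: v0=-3 v1=0 v2=-2 v3=-3; positions = 1 3 14 16

Answer: 1 3 14 16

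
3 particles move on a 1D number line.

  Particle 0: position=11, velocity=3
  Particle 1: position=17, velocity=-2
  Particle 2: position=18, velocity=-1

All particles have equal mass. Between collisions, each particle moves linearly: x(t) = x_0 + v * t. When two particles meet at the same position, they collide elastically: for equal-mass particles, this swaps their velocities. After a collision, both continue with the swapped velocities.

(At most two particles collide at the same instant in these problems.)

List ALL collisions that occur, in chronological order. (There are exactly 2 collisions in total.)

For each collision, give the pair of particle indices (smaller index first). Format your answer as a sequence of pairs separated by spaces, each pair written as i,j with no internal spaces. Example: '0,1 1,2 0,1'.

Collision at t=6/5: particles 0 and 1 swap velocities; positions: p0=73/5 p1=73/5 p2=84/5; velocities now: v0=-2 v1=3 v2=-1
Collision at t=7/4: particles 1 and 2 swap velocities; positions: p0=27/2 p1=65/4 p2=65/4; velocities now: v0=-2 v1=-1 v2=3

Answer: 0,1 1,2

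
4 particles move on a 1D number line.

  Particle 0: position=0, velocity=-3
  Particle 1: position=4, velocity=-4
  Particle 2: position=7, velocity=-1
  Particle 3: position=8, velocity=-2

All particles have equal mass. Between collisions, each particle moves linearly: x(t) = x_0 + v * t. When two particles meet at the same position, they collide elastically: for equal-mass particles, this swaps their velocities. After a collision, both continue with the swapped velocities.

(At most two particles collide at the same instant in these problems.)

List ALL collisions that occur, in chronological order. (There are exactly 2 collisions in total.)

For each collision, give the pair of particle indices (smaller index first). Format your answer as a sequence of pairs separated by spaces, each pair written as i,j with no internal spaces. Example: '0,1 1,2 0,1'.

Collision at t=1: particles 2 and 3 swap velocities; positions: p0=-3 p1=0 p2=6 p3=6; velocities now: v0=-3 v1=-4 v2=-2 v3=-1
Collision at t=4: particles 0 and 1 swap velocities; positions: p0=-12 p1=-12 p2=0 p3=3; velocities now: v0=-4 v1=-3 v2=-2 v3=-1

Answer: 2,3 0,1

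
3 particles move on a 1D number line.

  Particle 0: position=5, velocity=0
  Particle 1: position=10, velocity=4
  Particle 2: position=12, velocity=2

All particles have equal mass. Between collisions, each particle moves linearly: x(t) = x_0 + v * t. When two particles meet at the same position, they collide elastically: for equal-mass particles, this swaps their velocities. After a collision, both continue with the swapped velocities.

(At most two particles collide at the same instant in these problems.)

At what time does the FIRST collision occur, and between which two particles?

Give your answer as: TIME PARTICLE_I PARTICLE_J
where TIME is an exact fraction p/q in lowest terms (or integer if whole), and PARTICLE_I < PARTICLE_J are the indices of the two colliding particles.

Pair (0,1): pos 5,10 vel 0,4 -> not approaching (rel speed -4 <= 0)
Pair (1,2): pos 10,12 vel 4,2 -> gap=2, closing at 2/unit, collide at t=1
Earliest collision: t=1 between 1 and 2

Answer: 1 1 2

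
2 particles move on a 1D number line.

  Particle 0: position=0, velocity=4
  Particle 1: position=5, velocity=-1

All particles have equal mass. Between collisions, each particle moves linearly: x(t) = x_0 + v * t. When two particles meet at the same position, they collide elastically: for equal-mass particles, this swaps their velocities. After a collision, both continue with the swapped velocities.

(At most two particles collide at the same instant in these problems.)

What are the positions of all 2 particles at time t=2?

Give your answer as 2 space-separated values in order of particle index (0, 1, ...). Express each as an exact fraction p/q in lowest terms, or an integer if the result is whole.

Answer: 3 8

Derivation:
Collision at t=1: particles 0 and 1 swap velocities; positions: p0=4 p1=4; velocities now: v0=-1 v1=4
Advance to t=2 (no further collisions before then); velocities: v0=-1 v1=4; positions = 3 8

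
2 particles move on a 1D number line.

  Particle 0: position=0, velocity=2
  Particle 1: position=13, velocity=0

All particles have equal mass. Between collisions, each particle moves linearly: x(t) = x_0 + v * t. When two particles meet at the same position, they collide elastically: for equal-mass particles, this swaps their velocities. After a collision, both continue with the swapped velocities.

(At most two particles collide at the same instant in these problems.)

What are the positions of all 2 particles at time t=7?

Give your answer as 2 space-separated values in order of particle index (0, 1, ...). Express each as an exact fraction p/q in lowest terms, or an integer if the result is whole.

Collision at t=13/2: particles 0 and 1 swap velocities; positions: p0=13 p1=13; velocities now: v0=0 v1=2
Advance to t=7 (no further collisions before then); velocities: v0=0 v1=2; positions = 13 14

Answer: 13 14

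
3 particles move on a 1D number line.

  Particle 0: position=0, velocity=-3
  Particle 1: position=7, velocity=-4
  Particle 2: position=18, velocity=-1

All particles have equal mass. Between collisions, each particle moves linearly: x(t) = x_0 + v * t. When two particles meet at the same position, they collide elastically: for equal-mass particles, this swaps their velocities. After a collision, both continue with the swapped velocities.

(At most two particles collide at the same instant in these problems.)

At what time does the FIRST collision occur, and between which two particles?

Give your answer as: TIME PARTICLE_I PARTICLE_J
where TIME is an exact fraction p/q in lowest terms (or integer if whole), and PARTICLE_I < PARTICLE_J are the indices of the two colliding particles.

Answer: 7 0 1

Derivation:
Pair (0,1): pos 0,7 vel -3,-4 -> gap=7, closing at 1/unit, collide at t=7
Pair (1,2): pos 7,18 vel -4,-1 -> not approaching (rel speed -3 <= 0)
Earliest collision: t=7 between 0 and 1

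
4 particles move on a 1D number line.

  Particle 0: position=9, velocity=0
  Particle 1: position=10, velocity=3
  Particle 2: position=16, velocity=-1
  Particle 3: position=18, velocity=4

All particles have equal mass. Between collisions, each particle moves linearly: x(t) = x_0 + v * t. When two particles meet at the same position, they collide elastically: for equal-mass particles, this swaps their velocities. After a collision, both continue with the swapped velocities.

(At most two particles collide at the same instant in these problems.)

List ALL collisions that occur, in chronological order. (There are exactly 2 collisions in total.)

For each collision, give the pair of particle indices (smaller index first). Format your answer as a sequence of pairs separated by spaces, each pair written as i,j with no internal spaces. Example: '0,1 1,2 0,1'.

Collision at t=3/2: particles 1 and 2 swap velocities; positions: p0=9 p1=29/2 p2=29/2 p3=24; velocities now: v0=0 v1=-1 v2=3 v3=4
Collision at t=7: particles 0 and 1 swap velocities; positions: p0=9 p1=9 p2=31 p3=46; velocities now: v0=-1 v1=0 v2=3 v3=4

Answer: 1,2 0,1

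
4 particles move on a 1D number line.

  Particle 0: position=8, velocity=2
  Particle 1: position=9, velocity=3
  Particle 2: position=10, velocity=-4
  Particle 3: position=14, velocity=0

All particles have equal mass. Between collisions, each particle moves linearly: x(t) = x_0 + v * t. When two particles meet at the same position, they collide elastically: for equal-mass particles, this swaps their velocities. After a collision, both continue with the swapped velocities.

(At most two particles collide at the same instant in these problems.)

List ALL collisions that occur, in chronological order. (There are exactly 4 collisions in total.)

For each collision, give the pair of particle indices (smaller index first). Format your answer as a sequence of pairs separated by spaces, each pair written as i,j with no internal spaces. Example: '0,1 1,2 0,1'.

Answer: 1,2 0,1 2,3 1,2

Derivation:
Collision at t=1/7: particles 1 and 2 swap velocities; positions: p0=58/7 p1=66/7 p2=66/7 p3=14; velocities now: v0=2 v1=-4 v2=3 v3=0
Collision at t=1/3: particles 0 and 1 swap velocities; positions: p0=26/3 p1=26/3 p2=10 p3=14; velocities now: v0=-4 v1=2 v2=3 v3=0
Collision at t=5/3: particles 2 and 3 swap velocities; positions: p0=10/3 p1=34/3 p2=14 p3=14; velocities now: v0=-4 v1=2 v2=0 v3=3
Collision at t=3: particles 1 and 2 swap velocities; positions: p0=-2 p1=14 p2=14 p3=18; velocities now: v0=-4 v1=0 v2=2 v3=3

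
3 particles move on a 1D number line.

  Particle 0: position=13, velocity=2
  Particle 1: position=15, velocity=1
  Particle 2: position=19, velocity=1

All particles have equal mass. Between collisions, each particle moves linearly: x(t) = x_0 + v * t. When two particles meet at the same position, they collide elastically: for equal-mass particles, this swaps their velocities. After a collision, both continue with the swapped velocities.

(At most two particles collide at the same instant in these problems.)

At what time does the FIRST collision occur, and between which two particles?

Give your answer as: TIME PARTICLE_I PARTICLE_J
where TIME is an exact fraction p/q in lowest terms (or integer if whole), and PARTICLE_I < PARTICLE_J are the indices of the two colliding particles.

Pair (0,1): pos 13,15 vel 2,1 -> gap=2, closing at 1/unit, collide at t=2
Pair (1,2): pos 15,19 vel 1,1 -> not approaching (rel speed 0 <= 0)
Earliest collision: t=2 between 0 and 1

Answer: 2 0 1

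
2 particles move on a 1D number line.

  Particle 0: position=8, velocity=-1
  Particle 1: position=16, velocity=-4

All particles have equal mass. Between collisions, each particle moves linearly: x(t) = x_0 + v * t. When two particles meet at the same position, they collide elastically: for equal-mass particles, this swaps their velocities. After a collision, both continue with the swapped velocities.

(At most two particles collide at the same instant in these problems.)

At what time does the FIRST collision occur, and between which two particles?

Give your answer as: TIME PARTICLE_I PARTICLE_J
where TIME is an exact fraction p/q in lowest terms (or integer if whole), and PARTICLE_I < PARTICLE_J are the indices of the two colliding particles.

Answer: 8/3 0 1

Derivation:
Pair (0,1): pos 8,16 vel -1,-4 -> gap=8, closing at 3/unit, collide at t=8/3
Earliest collision: t=8/3 between 0 and 1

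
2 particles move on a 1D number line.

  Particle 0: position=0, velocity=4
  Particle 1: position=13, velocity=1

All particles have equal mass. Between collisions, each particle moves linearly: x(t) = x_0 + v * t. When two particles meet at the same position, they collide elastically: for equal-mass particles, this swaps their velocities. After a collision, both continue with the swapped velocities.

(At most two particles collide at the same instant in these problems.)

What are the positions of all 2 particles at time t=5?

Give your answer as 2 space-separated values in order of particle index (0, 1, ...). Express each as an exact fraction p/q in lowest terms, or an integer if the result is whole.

Answer: 18 20

Derivation:
Collision at t=13/3: particles 0 and 1 swap velocities; positions: p0=52/3 p1=52/3; velocities now: v0=1 v1=4
Advance to t=5 (no further collisions before then); velocities: v0=1 v1=4; positions = 18 20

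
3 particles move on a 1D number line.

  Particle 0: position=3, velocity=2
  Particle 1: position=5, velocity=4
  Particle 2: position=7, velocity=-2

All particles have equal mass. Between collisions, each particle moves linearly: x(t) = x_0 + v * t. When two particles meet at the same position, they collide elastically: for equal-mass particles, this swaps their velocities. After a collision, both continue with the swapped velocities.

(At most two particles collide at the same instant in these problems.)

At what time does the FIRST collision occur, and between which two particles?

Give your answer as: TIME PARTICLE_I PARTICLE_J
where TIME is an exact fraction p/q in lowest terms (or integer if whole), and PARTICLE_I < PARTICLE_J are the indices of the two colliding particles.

Pair (0,1): pos 3,5 vel 2,4 -> not approaching (rel speed -2 <= 0)
Pair (1,2): pos 5,7 vel 4,-2 -> gap=2, closing at 6/unit, collide at t=1/3
Earliest collision: t=1/3 between 1 and 2

Answer: 1/3 1 2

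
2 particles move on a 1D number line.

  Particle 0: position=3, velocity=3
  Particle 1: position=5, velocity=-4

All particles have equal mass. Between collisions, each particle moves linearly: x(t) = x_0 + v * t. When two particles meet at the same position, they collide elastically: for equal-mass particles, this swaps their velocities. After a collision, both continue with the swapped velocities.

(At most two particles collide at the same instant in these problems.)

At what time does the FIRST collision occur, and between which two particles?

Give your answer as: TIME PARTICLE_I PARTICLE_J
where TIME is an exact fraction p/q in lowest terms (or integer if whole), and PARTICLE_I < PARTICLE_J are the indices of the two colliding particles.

Pair (0,1): pos 3,5 vel 3,-4 -> gap=2, closing at 7/unit, collide at t=2/7
Earliest collision: t=2/7 between 0 and 1

Answer: 2/7 0 1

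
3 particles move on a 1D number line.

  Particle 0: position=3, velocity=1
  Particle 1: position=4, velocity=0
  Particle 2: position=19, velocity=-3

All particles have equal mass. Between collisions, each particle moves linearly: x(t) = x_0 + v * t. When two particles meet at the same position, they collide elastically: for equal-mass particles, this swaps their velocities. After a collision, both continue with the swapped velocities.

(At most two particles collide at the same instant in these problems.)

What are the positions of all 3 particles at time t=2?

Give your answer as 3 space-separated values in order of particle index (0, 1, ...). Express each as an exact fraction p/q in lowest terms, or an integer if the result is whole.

Answer: 4 5 13

Derivation:
Collision at t=1: particles 0 and 1 swap velocities; positions: p0=4 p1=4 p2=16; velocities now: v0=0 v1=1 v2=-3
Advance to t=2 (no further collisions before then); velocities: v0=0 v1=1 v2=-3; positions = 4 5 13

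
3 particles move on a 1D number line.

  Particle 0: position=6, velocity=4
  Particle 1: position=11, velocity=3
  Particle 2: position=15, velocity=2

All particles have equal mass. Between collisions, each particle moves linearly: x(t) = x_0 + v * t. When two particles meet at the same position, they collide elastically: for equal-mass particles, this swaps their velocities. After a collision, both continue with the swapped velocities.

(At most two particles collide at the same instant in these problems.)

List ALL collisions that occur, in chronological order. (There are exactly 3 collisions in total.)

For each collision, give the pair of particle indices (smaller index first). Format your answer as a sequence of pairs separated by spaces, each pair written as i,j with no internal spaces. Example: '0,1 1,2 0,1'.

Answer: 1,2 0,1 1,2

Derivation:
Collision at t=4: particles 1 and 2 swap velocities; positions: p0=22 p1=23 p2=23; velocities now: v0=4 v1=2 v2=3
Collision at t=9/2: particles 0 and 1 swap velocities; positions: p0=24 p1=24 p2=49/2; velocities now: v0=2 v1=4 v2=3
Collision at t=5: particles 1 and 2 swap velocities; positions: p0=25 p1=26 p2=26; velocities now: v0=2 v1=3 v2=4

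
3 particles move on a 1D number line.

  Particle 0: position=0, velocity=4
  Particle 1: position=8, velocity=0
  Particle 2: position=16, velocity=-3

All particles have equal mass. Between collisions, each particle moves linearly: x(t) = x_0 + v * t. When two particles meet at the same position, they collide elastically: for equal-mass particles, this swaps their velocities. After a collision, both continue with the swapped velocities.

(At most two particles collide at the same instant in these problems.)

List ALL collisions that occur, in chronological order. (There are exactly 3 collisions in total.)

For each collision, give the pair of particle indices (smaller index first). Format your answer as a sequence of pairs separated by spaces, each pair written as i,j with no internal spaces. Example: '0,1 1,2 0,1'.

Answer: 0,1 1,2 0,1

Derivation:
Collision at t=2: particles 0 and 1 swap velocities; positions: p0=8 p1=8 p2=10; velocities now: v0=0 v1=4 v2=-3
Collision at t=16/7: particles 1 and 2 swap velocities; positions: p0=8 p1=64/7 p2=64/7; velocities now: v0=0 v1=-3 v2=4
Collision at t=8/3: particles 0 and 1 swap velocities; positions: p0=8 p1=8 p2=32/3; velocities now: v0=-3 v1=0 v2=4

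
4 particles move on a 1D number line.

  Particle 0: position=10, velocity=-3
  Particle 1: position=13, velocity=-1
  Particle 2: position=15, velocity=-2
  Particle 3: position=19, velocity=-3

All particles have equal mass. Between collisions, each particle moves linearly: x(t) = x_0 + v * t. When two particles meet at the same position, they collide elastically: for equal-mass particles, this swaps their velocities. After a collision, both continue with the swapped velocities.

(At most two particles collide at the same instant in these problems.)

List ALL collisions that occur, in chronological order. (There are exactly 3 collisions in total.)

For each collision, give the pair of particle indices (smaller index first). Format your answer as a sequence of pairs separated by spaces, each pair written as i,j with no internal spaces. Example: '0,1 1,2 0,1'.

Collision at t=2: particles 1 and 2 swap velocities; positions: p0=4 p1=11 p2=11 p3=13; velocities now: v0=-3 v1=-2 v2=-1 v3=-3
Collision at t=3: particles 2 and 3 swap velocities; positions: p0=1 p1=9 p2=10 p3=10; velocities now: v0=-3 v1=-2 v2=-3 v3=-1
Collision at t=4: particles 1 and 2 swap velocities; positions: p0=-2 p1=7 p2=7 p3=9; velocities now: v0=-3 v1=-3 v2=-2 v3=-1

Answer: 1,2 2,3 1,2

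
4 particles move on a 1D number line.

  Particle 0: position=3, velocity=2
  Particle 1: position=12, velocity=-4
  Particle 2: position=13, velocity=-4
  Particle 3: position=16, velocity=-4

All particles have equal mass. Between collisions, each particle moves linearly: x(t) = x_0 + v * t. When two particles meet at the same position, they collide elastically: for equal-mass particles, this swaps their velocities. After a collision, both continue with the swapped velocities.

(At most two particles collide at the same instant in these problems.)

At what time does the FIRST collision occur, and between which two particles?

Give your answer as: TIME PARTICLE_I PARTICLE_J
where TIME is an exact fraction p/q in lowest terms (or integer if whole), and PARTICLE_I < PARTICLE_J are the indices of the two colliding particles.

Answer: 3/2 0 1

Derivation:
Pair (0,1): pos 3,12 vel 2,-4 -> gap=9, closing at 6/unit, collide at t=3/2
Pair (1,2): pos 12,13 vel -4,-4 -> not approaching (rel speed 0 <= 0)
Pair (2,3): pos 13,16 vel -4,-4 -> not approaching (rel speed 0 <= 0)
Earliest collision: t=3/2 between 0 and 1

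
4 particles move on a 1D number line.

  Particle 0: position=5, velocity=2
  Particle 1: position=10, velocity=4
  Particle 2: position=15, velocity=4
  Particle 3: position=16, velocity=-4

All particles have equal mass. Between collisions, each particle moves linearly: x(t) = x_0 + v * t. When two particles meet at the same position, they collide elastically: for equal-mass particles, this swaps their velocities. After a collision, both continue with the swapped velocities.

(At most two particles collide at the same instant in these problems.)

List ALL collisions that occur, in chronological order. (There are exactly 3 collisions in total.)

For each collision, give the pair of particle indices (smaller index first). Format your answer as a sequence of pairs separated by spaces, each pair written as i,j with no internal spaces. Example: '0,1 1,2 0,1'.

Collision at t=1/8: particles 2 and 3 swap velocities; positions: p0=21/4 p1=21/2 p2=31/2 p3=31/2; velocities now: v0=2 v1=4 v2=-4 v3=4
Collision at t=3/4: particles 1 and 2 swap velocities; positions: p0=13/2 p1=13 p2=13 p3=18; velocities now: v0=2 v1=-4 v2=4 v3=4
Collision at t=11/6: particles 0 and 1 swap velocities; positions: p0=26/3 p1=26/3 p2=52/3 p3=67/3; velocities now: v0=-4 v1=2 v2=4 v3=4

Answer: 2,3 1,2 0,1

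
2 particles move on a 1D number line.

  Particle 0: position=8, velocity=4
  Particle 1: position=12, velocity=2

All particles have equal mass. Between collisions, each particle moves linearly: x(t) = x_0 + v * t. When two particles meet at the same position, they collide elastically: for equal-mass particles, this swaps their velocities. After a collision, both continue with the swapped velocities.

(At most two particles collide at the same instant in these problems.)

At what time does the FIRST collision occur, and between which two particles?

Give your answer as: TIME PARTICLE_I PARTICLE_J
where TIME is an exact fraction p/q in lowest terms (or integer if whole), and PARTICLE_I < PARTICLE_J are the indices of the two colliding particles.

Answer: 2 0 1

Derivation:
Pair (0,1): pos 8,12 vel 4,2 -> gap=4, closing at 2/unit, collide at t=2
Earliest collision: t=2 between 0 and 1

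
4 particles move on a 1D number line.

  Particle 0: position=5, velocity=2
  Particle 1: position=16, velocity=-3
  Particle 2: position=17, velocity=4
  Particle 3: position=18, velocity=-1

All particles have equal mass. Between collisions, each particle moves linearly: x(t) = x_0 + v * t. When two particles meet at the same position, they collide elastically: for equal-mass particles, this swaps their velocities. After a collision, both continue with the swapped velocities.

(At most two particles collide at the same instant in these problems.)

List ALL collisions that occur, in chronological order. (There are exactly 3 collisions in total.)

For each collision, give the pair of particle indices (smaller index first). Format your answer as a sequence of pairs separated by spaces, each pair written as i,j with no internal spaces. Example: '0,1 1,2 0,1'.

Collision at t=1/5: particles 2 and 3 swap velocities; positions: p0=27/5 p1=77/5 p2=89/5 p3=89/5; velocities now: v0=2 v1=-3 v2=-1 v3=4
Collision at t=11/5: particles 0 and 1 swap velocities; positions: p0=47/5 p1=47/5 p2=79/5 p3=129/5; velocities now: v0=-3 v1=2 v2=-1 v3=4
Collision at t=13/3: particles 1 and 2 swap velocities; positions: p0=3 p1=41/3 p2=41/3 p3=103/3; velocities now: v0=-3 v1=-1 v2=2 v3=4

Answer: 2,3 0,1 1,2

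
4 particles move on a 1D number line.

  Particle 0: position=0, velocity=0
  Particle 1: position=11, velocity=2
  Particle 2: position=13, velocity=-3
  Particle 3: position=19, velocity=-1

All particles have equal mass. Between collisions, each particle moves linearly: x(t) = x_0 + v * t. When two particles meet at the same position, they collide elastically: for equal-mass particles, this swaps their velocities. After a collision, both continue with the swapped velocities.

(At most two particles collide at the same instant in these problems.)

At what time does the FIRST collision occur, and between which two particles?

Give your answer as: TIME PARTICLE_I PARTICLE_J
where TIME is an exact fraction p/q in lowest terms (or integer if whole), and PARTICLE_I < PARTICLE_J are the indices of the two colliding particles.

Pair (0,1): pos 0,11 vel 0,2 -> not approaching (rel speed -2 <= 0)
Pair (1,2): pos 11,13 vel 2,-3 -> gap=2, closing at 5/unit, collide at t=2/5
Pair (2,3): pos 13,19 vel -3,-1 -> not approaching (rel speed -2 <= 0)
Earliest collision: t=2/5 between 1 and 2

Answer: 2/5 1 2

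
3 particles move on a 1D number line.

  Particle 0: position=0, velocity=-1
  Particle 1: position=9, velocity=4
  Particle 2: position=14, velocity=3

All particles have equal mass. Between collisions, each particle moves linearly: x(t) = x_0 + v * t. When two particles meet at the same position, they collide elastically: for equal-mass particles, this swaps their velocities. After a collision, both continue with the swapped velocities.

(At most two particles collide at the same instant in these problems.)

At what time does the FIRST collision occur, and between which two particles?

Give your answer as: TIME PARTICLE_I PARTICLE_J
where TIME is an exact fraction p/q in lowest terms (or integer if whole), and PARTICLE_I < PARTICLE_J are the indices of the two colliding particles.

Pair (0,1): pos 0,9 vel -1,4 -> not approaching (rel speed -5 <= 0)
Pair (1,2): pos 9,14 vel 4,3 -> gap=5, closing at 1/unit, collide at t=5
Earliest collision: t=5 between 1 and 2

Answer: 5 1 2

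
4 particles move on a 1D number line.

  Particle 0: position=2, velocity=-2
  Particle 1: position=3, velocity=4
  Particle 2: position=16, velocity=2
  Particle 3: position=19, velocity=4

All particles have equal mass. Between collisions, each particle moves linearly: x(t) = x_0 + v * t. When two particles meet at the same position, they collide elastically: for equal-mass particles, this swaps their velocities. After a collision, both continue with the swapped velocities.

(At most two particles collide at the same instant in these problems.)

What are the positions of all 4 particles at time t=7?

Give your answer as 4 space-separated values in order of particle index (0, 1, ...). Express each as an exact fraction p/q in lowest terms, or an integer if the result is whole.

Answer: -12 30 31 47

Derivation:
Collision at t=13/2: particles 1 and 2 swap velocities; positions: p0=-11 p1=29 p2=29 p3=45; velocities now: v0=-2 v1=2 v2=4 v3=4
Advance to t=7 (no further collisions before then); velocities: v0=-2 v1=2 v2=4 v3=4; positions = -12 30 31 47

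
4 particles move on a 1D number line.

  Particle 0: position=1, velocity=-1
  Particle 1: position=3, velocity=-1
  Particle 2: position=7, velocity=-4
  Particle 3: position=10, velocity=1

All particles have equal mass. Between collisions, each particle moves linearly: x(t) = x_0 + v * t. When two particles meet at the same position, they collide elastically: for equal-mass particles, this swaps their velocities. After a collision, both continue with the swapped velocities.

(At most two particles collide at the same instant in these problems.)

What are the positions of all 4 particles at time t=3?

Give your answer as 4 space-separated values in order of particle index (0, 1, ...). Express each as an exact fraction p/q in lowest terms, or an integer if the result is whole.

Answer: -5 -2 0 13

Derivation:
Collision at t=4/3: particles 1 and 2 swap velocities; positions: p0=-1/3 p1=5/3 p2=5/3 p3=34/3; velocities now: v0=-1 v1=-4 v2=-1 v3=1
Collision at t=2: particles 0 and 1 swap velocities; positions: p0=-1 p1=-1 p2=1 p3=12; velocities now: v0=-4 v1=-1 v2=-1 v3=1
Advance to t=3 (no further collisions before then); velocities: v0=-4 v1=-1 v2=-1 v3=1; positions = -5 -2 0 13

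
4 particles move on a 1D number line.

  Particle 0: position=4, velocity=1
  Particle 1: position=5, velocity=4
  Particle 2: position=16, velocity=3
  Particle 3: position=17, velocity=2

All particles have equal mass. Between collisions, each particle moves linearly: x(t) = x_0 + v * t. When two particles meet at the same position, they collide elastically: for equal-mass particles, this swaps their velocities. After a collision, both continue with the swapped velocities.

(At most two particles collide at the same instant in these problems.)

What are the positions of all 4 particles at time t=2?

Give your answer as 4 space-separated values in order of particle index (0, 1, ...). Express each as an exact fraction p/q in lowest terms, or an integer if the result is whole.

Answer: 6 13 21 22

Derivation:
Collision at t=1: particles 2 and 3 swap velocities; positions: p0=5 p1=9 p2=19 p3=19; velocities now: v0=1 v1=4 v2=2 v3=3
Advance to t=2 (no further collisions before then); velocities: v0=1 v1=4 v2=2 v3=3; positions = 6 13 21 22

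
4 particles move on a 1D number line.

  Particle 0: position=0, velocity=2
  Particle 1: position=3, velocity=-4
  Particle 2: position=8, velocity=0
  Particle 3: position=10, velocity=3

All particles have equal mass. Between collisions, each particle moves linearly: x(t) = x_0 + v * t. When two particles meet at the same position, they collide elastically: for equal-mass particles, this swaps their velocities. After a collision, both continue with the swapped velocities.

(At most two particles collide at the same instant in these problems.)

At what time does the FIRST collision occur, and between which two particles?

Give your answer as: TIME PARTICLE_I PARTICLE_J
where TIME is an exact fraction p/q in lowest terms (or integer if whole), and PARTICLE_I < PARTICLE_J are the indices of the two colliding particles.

Answer: 1/2 0 1

Derivation:
Pair (0,1): pos 0,3 vel 2,-4 -> gap=3, closing at 6/unit, collide at t=1/2
Pair (1,2): pos 3,8 vel -4,0 -> not approaching (rel speed -4 <= 0)
Pair (2,3): pos 8,10 vel 0,3 -> not approaching (rel speed -3 <= 0)
Earliest collision: t=1/2 between 0 and 1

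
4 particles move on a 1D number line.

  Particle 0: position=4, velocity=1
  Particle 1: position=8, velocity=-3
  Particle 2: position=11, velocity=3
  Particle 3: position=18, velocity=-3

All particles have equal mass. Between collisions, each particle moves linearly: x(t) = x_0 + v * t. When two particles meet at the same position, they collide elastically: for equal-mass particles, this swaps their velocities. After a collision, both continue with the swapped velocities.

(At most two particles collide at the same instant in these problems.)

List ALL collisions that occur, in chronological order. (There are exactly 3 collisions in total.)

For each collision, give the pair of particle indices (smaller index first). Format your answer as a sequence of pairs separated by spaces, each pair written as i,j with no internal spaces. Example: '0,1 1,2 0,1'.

Answer: 0,1 2,3 1,2

Derivation:
Collision at t=1: particles 0 and 1 swap velocities; positions: p0=5 p1=5 p2=14 p3=15; velocities now: v0=-3 v1=1 v2=3 v3=-3
Collision at t=7/6: particles 2 and 3 swap velocities; positions: p0=9/2 p1=31/6 p2=29/2 p3=29/2; velocities now: v0=-3 v1=1 v2=-3 v3=3
Collision at t=7/2: particles 1 and 2 swap velocities; positions: p0=-5/2 p1=15/2 p2=15/2 p3=43/2; velocities now: v0=-3 v1=-3 v2=1 v3=3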